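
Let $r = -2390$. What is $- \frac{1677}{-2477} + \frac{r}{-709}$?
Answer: $\frac{7109023}{1756193} \approx 4.048$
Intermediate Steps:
$- \frac{1677}{-2477} + \frac{r}{-709} = - \frac{1677}{-2477} - \frac{2390}{-709} = \left(-1677\right) \left(- \frac{1}{2477}\right) - - \frac{2390}{709} = \frac{1677}{2477} + \frac{2390}{709} = \frac{7109023}{1756193}$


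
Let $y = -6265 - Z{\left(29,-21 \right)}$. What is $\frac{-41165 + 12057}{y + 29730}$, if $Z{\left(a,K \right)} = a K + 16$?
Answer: $- \frac{14554}{12029} \approx -1.2099$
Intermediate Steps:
$Z{\left(a,K \right)} = 16 + K a$ ($Z{\left(a,K \right)} = K a + 16 = 16 + K a$)
$y = -5672$ ($y = -6265 - \left(16 - 609\right) = -6265 - -593 = -6265 + 593 = -5672$)
$\frac{-41165 + 12057}{y + 29730} = \frac{-41165 + 12057}{-5672 + 29730} = - \frac{29108}{24058} = \left(-29108\right) \frac{1}{24058} = - \frac{14554}{12029}$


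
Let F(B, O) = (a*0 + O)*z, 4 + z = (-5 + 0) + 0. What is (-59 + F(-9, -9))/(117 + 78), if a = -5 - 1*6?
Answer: 22/195 ≈ 0.11282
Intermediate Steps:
a = -11 (a = -5 - 6 = -11)
z = -9 (z = -4 + ((-5 + 0) + 0) = -4 + (-5 + 0) = -4 - 5 = -9)
F(B, O) = -9*O (F(B, O) = (-11*0 + O)*(-9) = (0 + O)*(-9) = O*(-9) = -9*O)
(-59 + F(-9, -9))/(117 + 78) = (-59 - 9*(-9))/(117 + 78) = (-59 + 81)/195 = 22*(1/195) = 22/195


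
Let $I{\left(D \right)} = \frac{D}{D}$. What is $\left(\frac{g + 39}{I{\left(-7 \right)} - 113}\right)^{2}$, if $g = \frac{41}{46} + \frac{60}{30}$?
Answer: $\frac{3713329}{26543104} \approx 0.1399$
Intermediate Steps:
$I{\left(D \right)} = 1$
$g = \frac{133}{46}$ ($g = 41 \cdot \frac{1}{46} + 60 \cdot \frac{1}{30} = \frac{41}{46} + 2 = \frac{133}{46} \approx 2.8913$)
$\left(\frac{g + 39}{I{\left(-7 \right)} - 113}\right)^{2} = \left(\frac{\frac{133}{46} + 39}{1 - 113}\right)^{2} = \left(\frac{1927}{46 \left(-112\right)}\right)^{2} = \left(\frac{1927}{46} \left(- \frac{1}{112}\right)\right)^{2} = \left(- \frac{1927}{5152}\right)^{2} = \frac{3713329}{26543104}$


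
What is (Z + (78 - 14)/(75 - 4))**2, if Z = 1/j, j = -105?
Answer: 44209201/55577025 ≈ 0.79546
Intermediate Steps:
Z = -1/105 (Z = 1/(-105) = -1/105 ≈ -0.0095238)
(Z + (78 - 14)/(75 - 4))**2 = (-1/105 + (78 - 14)/(75 - 4))**2 = (-1/105 + 64/71)**2 = (6649/7455)**2 = 44209201/55577025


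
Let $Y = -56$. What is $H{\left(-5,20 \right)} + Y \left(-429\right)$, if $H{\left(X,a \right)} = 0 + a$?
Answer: $24044$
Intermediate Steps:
$H{\left(X,a \right)} = a$
$H{\left(-5,20 \right)} + Y \left(-429\right) = 20 - -24024 = 20 + 24024 = 24044$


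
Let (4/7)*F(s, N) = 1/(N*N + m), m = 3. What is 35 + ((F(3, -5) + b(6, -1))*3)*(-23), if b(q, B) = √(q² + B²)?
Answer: 491/16 - 69*√37 ≈ -389.02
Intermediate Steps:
F(s, N) = 7/(4*(3 + N²)) (F(s, N) = 7/(4*(N*N + 3)) = 7/(4*(N² + 3)) = 7/(4*(3 + N²)))
b(q, B) = √(B² + q²)
35 + ((F(3, -5) + b(6, -1))*3)*(-23) = 35 + ((7/(4*(3 + (-5)²)) + √((-1)² + 6²))*3)*(-23) = 35 + ((7/(4*(3 + 25)) + √(1 + 36))*3)*(-23) = 35 + (((7/4)/28 + √37)*3)*(-23) = 35 + (((7/4)*(1/28) + √37)*3)*(-23) = 35 + ((1/16 + √37)*3)*(-23) = 35 + (3/16 + 3*√37)*(-23) = 35 + (-69/16 - 69*√37) = 491/16 - 69*√37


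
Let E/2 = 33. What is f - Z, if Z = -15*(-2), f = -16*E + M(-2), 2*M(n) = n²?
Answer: -1084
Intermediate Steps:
M(n) = n²/2
E = 66 (E = 2*33 = 66)
f = -1054 (f = -16*66 + (½)*(-2)² = -1056 + (½)*4 = -1056 + 2 = -1054)
Z = 30
f - Z = -1054 - 1*30 = -1054 - 30 = -1084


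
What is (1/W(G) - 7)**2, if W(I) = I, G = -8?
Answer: 3249/64 ≈ 50.766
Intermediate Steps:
(1/W(G) - 7)**2 = (1/(-8) - 7)**2 = (-1/8 - 7)**2 = (-57/8)**2 = 3249/64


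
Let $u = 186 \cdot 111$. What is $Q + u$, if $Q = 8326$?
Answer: $28972$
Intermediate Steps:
$u = 20646$
$Q + u = 8326 + 20646 = 28972$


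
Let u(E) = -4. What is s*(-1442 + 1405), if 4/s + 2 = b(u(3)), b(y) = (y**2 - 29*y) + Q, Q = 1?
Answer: -148/131 ≈ -1.1298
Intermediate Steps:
b(y) = 1 + y**2 - 29*y (b(y) = (y**2 - 29*y) + 1 = 1 + y**2 - 29*y)
s = 4/131 (s = 4/(-2 + (1 + (-4)**2 - 29*(-4))) = 4/(-2 + (1 + 16 + 116)) = 4/(-2 + 133) = 4/131 ≈ 0.030534)
s*(-1442 + 1405) = 4*(-1442 + 1405)/131 = (4/131)*(-37) = -148/131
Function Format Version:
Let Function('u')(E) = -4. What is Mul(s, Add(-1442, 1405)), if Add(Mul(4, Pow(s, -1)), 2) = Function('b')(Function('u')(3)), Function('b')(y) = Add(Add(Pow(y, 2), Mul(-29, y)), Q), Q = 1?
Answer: Rational(-148, 131) ≈ -1.1298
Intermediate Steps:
Function('b')(y) = Add(1, Pow(y, 2), Mul(-29, y)) (Function('b')(y) = Add(Add(Pow(y, 2), Mul(-29, y)), 1) = Add(1, Pow(y, 2), Mul(-29, y)))
s = Rational(4, 131) (s = Mul(4, Pow(Add(-2, Add(1, Pow(-4, 2), Mul(-29, -4))), -1)) = Mul(4, Pow(Add(-2, Add(1, 16, 116)), -1)) = Mul(4, Pow(Add(-2, 133), -1)) = Mul(4, Pow(131, -1)) = Mul(4, Rational(1, 131)) = Rational(4, 131) ≈ 0.030534)
Mul(s, Add(-1442, 1405)) = Mul(Rational(4, 131), Add(-1442, 1405)) = Mul(Rational(4, 131), -37) = Rational(-148, 131)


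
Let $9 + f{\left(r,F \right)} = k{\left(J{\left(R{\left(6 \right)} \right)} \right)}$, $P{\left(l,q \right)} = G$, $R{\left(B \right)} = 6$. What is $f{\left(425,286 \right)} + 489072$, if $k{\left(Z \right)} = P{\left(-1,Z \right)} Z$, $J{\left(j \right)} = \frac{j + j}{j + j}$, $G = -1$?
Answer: $489062$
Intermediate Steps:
$P{\left(l,q \right)} = -1$
$J{\left(j \right)} = 1$ ($J{\left(j \right)} = \frac{2 j}{2 j} = 2 j \frac{1}{2 j} = 1$)
$k{\left(Z \right)} = - Z$
$f{\left(r,F \right)} = -10$ ($f{\left(r,F \right)} = -9 - 1 = -10$)
$f{\left(425,286 \right)} + 489072 = -10 + 489072 = 489062$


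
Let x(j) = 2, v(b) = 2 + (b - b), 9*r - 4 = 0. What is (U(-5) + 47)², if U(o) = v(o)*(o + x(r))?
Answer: 1681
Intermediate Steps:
r = 4/9 (r = 4/9 + (⅑)*0 = 4/9 + 0 = 4/9 ≈ 0.44444)
v(b) = 2 (v(b) = 2 + 0 = 2)
U(o) = 4 + 2*o (U(o) = 2*(o + 2) = 2*(2 + o) = 4 + 2*o)
(U(-5) + 47)² = ((4 + 2*(-5)) + 47)² = ((4 - 10) + 47)² = (-6 + 47)² = 41² = 1681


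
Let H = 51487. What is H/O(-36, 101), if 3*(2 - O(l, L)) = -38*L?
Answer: 154461/3844 ≈ 40.182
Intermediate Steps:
O(l, L) = 2 + 38*L/3 (O(l, L) = 2 - (-38)*L/3 = 2 + 38*L/3)
H/O(-36, 101) = 51487/(2 + (38/3)*101) = 51487/(2 + 3838/3) = 51487/(3844/3) = 51487*(3/3844) = 154461/3844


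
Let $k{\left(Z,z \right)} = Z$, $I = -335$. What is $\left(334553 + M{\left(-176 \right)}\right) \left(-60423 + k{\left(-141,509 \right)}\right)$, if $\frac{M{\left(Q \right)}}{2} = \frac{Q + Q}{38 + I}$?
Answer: $- \frac{182358103060}{9} \approx -2.0262 \cdot 10^{10}$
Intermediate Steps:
$M{\left(Q \right)} = - \frac{4 Q}{297}$ ($M{\left(Q \right)} = 2 \frac{Q + Q}{38 - 335} = 2 \frac{2 Q}{-297} = 2 \cdot 2 Q \left(- \frac{1}{297}\right) = 2 \left(- \frac{2 Q}{297}\right) = - \frac{4 Q}{297}$)
$\left(334553 + M{\left(-176 \right)}\right) \left(-60423 + k{\left(-141,509 \right)}\right) = \left(334553 - - \frac{64}{27}\right) \left(-60423 - 141\right) = \left(334553 + \frac{64}{27}\right) \left(-60564\right) = \frac{9032995}{27} \left(-60564\right) = - \frac{182358103060}{9}$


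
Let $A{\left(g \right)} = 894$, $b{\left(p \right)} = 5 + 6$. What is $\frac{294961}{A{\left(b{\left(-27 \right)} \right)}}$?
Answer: $\frac{294961}{894} \approx 329.93$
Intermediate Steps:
$b{\left(p \right)} = 11$
$\frac{294961}{A{\left(b{\left(-27 \right)} \right)}} = \frac{294961}{894}$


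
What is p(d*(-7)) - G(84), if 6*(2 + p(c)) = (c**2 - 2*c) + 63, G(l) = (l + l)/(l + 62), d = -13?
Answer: 297223/219 ≈ 1357.2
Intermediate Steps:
G(l) = 2*l/(62 + l) (G(l) = (2*l)/(62 + l) = 2*l/(62 + l))
p(c) = 17/2 - c/3 + c**2/6 (p(c) = -2 + ((c**2 - 2*c) + 63)/6 = -2 + (63 + c**2 - 2*c)/6 = -2 + (21/2 - c/3 + c**2/6) = 17/2 - c/3 + c**2/6)
p(d*(-7)) - G(84) = (17/2 - (-13)*(-7)/3 + (-13*(-7))**2/6) - 2*84/(62 + 84) = (17/2 - 1/3*91 + (1/6)*91**2) - 2*84/146 = (17/2 - 91/3 + (1/6)*8281) - 2*84/146 = (17/2 - 91/3 + 8281/6) - 1*84/73 = 4075/3 - 84/73 = 297223/219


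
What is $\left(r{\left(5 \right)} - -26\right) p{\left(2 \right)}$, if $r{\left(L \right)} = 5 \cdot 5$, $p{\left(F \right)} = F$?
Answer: $102$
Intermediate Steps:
$r{\left(L \right)} = 25$
$\left(r{\left(5 \right)} - -26\right) p{\left(2 \right)} = \left(25 - -26\right) 2 = \left(25 + \left(-8 + 34\right)\right) 2 = \left(25 + 26\right) 2 = 51 \cdot 2 = 102$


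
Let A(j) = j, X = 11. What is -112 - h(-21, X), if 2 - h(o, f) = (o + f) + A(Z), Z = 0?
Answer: -124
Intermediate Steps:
h(o, f) = 2 - f - o (h(o, f) = 2 - ((o + f) + 0) = 2 - ((f + o) + 0) = 2 - (f + o) = 2 + (-f - o) = 2 - f - o)
-112 - h(-21, X) = -112 - (2 - 1*11 - 1*(-21)) = -112 - (2 - 11 + 21) = -112 - 1*12 = -112 - 12 = -124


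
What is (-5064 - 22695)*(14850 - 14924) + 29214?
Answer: 2083380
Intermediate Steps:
(-5064 - 22695)*(14850 - 14924) + 29214 = -27759*(-74) + 29214 = 2054166 + 29214 = 2083380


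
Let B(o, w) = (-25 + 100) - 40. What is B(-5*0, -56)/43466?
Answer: 35/43466 ≈ 0.00080523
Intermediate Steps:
B(o, w) = 35 (B(o, w) = 75 - 40 = 35)
B(-5*0, -56)/43466 = 35/43466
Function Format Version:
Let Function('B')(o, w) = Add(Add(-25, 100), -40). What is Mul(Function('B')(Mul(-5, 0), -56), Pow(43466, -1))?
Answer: Rational(35, 43466) ≈ 0.00080523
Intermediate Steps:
Function('B')(o, w) = 35 (Function('B')(o, w) = Add(75, -40) = 35)
Mul(Function('B')(Mul(-5, 0), -56), Pow(43466, -1)) = Mul(35, Pow(43466, -1)) = Mul(35, Rational(1, 43466)) = Rational(35, 43466)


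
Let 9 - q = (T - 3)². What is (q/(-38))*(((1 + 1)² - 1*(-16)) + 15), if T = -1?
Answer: 245/38 ≈ 6.4474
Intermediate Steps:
q = -7 (q = 9 - (-1 - 3)² = 9 - 1*(-4)² = 9 - 1*16 = 9 - 16 = -7)
(q/(-38))*(((1 + 1)² - 1*(-16)) + 15) = (-7/(-38))*(((1 + 1)² - 1*(-16)) + 15) = (-7*(-1/38))*((2² + 16) + 15) = 7*((4 + 16) + 15)/38 = 7*(20 + 15)/38 = (7/38)*35 = 245/38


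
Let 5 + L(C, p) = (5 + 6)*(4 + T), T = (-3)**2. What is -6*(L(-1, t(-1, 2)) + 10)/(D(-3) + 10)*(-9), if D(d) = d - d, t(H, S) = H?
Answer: 3996/5 ≈ 799.20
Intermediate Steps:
T = 9
D(d) = 0
L(C, p) = 138 (L(C, p) = -5 + (5 + 6)*(4 + 9) = -5 + 11*13 = -5 + 143 = 138)
-6*(L(-1, t(-1, 2)) + 10)/(D(-3) + 10)*(-9) = -6*(138 + 10)/(0 + 10)*(-9) = -888/10*(-9) = -6*74/5*(-9) = -444/5*(-9) = 3996/5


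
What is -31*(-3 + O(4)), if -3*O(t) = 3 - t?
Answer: 248/3 ≈ 82.667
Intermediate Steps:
O(t) = -1 + t/3 (O(t) = -(3 - t)/3 = -1 + t/3)
-31*(-3 + O(4)) = -31*(-3 + (-1 + (1/3)*4)) = -31*(-3 + (-1 + 4/3)) = -31*(-3 + 1/3) = -31*(-8/3) = 248/3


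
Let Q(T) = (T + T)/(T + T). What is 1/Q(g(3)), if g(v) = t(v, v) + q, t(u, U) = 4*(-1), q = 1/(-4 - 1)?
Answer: 1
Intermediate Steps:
q = -⅕ (q = 1/(-5) = -⅕ ≈ -0.20000)
t(u, U) = -4
g(v) = -21/5 (g(v) = -4 - ⅕ = -21/5)
Q(T) = 1 (Q(T) = (2*T)/((2*T)) = (2*T)*(1/(2*T)) = 1)
1/Q(g(3)) = 1/1 = 1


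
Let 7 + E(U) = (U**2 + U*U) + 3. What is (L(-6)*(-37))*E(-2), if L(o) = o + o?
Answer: 1776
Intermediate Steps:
E(U) = -4 + 2*U**2 (E(U) = -7 + ((U**2 + U*U) + 3) = -7 + ((U**2 + U**2) + 3) = -7 + (2*U**2 + 3) = -7 + (3 + 2*U**2) = -4 + 2*U**2)
L(o) = 2*o
(L(-6)*(-37))*E(-2) = ((2*(-6))*(-37))*(-4 + 2*(-2)**2) = (-12*(-37))*(-4 + 2*4) = 444*(-4 + 8) = 444*4 = 1776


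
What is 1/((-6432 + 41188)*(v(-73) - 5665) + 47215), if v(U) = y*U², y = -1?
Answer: -1/382060249 ≈ -2.6174e-9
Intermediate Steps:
v(U) = -U²
1/((-6432 + 41188)*(v(-73) - 5665) + 47215) = 1/((-6432 + 41188)*(-1*(-73)² - 5665) + 47215) = 1/(34756*(-1*5329 - 5665) + 47215) = 1/(34756*(-5329 - 5665) + 47215) = 1/(34756*(-10994) + 47215) = 1/(-382107464 + 47215) = 1/(-382060249) = -1/382060249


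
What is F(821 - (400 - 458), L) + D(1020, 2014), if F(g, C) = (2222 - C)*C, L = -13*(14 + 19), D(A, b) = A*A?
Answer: -96879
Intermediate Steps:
D(A, b) = A**2
L = -429 (L = -13*33 = -429)
F(g, C) = C*(2222 - C)
F(821 - (400 - 458), L) + D(1020, 2014) = -429*(2222 - 1*(-429)) + 1020**2 = -429*(2222 + 429) + 1040400 = -429*2651 + 1040400 = -1137279 + 1040400 = -96879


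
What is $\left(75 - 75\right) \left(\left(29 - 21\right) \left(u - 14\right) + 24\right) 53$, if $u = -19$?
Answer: $0$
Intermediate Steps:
$\left(75 - 75\right) \left(\left(29 - 21\right) \left(u - 14\right) + 24\right) 53 = \left(75 - 75\right) \left(\left(29 - 21\right) \left(-19 - 14\right) + 24\right) 53 = 0 \left(8 \left(-33\right) + 24\right) 53 = 0 \left(-264 + 24\right) 53 = 0 \left(-240\right) 53 = 0 \cdot 53 = 0$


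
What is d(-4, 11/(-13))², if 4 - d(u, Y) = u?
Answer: 64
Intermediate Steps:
d(u, Y) = 4 - u
d(-4, 11/(-13))² = (4 - 1*(-4))² = (4 + 4)² = 8² = 64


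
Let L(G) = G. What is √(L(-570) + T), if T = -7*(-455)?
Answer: √2615 ≈ 51.137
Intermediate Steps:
T = 3185
√(L(-570) + T) = √(-570 + 3185) = √2615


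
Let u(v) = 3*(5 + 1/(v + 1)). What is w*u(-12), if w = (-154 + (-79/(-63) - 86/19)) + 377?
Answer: 4734252/1463 ≈ 3236.0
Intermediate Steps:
w = 263014/1197 (w = (-154 + (-79*(-1/63) - 86*1/19)) + 377 = (-154 + (79/63 - 86/19)) + 377 = (-154 - 3917/1197) + 377 = -188255/1197 + 377 = 263014/1197 ≈ 219.73)
u(v) = 15 + 3/(1 + v) (u(v) = 3*(5 + 1/(1 + v)) = 15 + 3/(1 + v))
w*u(-12) = 263014*(3*(6 + 5*(-12))/(1 - 12))/1197 = 263014*(3*(6 - 60)/(-11))/1197 = 263014*(3*(-1/11)*(-54))/1197 = (263014/1197)*(162/11) = 4734252/1463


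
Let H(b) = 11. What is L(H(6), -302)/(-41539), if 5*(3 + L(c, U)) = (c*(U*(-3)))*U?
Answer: 3009747/207695 ≈ 14.491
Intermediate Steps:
L(c, U) = -3 - 3*c*U²/5 (L(c, U) = -3 + ((c*(U*(-3)))*U)/5 = -3 + ((c*(-3*U))*U)/5 = -3 + ((-3*U*c)*U)/5 = -3 + (-3*c*U²)/5 = -3 - 3*c*U²/5)
L(H(6), -302)/(-41539) = (-3 - ⅗*11*(-302)²)/(-41539) = (-3 - ⅗*11*91204)*(-1/41539) = (-3 - 3009732/5)*(-1/41539) = -3009747/5*(-1/41539) = 3009747/207695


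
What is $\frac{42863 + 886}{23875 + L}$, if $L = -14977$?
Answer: $\frac{14583}{2966} \approx 4.9167$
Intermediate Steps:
$\frac{42863 + 886}{23875 + L} = \frac{42863 + 886}{23875 - 14977} = \frac{43749}{8898} = 43749 \cdot \frac{1}{8898} = \frac{14583}{2966}$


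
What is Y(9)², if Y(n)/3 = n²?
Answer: 59049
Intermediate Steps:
Y(n) = 3*n²
Y(9)² = (3*9²)² = (3*81)² = 243² = 59049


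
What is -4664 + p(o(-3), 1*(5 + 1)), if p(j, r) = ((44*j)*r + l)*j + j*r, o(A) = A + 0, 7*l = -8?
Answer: -16118/7 ≈ -2302.6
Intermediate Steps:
l = -8/7 (l = (1/7)*(-8) = -8/7 ≈ -1.1429)
o(A) = A
p(j, r) = j*r + j*(-8/7 + 44*j*r) (p(j, r) = ((44*j)*r - 8/7)*j + j*r = (44*j*r - 8/7)*j + j*r = (-8/7 + 44*j*r)*j + j*r = j*(-8/7 + 44*j*r) + j*r = j*r + j*(-8/7 + 44*j*r))
-4664 + p(o(-3), 1*(5 + 1)) = -4664 + (1/7)*(-3)*(-8 + 7*(1*(5 + 1)) + 308*(-3)*(1*(5 + 1))) = -4664 + (1/7)*(-3)*(-8 + 7*(1*6) + 308*(-3)*(1*6)) = -4664 + (1/7)*(-3)*(-8 + 7*6 + 308*(-3)*6) = -4664 + (1/7)*(-3)*(-8 + 42 - 5544) = -4664 + (1/7)*(-3)*(-5510) = -4664 + 16530/7 = -16118/7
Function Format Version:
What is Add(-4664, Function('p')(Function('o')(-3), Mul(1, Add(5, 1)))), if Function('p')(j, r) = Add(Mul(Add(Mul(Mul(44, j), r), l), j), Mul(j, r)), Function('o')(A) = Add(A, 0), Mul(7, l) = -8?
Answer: Rational(-16118, 7) ≈ -2302.6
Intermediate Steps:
l = Rational(-8, 7) (l = Mul(Rational(1, 7), -8) = Rational(-8, 7) ≈ -1.1429)
Function('o')(A) = A
Function('p')(j, r) = Add(Mul(j, r), Mul(j, Add(Rational(-8, 7), Mul(44, j, r)))) (Function('p')(j, r) = Add(Mul(Add(Mul(Mul(44, j), r), Rational(-8, 7)), j), Mul(j, r)) = Add(Mul(Add(Mul(44, j, r), Rational(-8, 7)), j), Mul(j, r)) = Add(Mul(Add(Rational(-8, 7), Mul(44, j, r)), j), Mul(j, r)) = Add(Mul(j, Add(Rational(-8, 7), Mul(44, j, r))), Mul(j, r)) = Add(Mul(j, r), Mul(j, Add(Rational(-8, 7), Mul(44, j, r)))))
Add(-4664, Function('p')(Function('o')(-3), Mul(1, Add(5, 1)))) = Add(-4664, Mul(Rational(1, 7), -3, Add(-8, Mul(7, Mul(1, Add(5, 1))), Mul(308, -3, Mul(1, Add(5, 1)))))) = Add(-4664, Mul(Rational(1, 7), -3, Add(-8, Mul(7, Mul(1, 6)), Mul(308, -3, Mul(1, 6))))) = Add(-4664, Mul(Rational(1, 7), -3, Add(-8, Mul(7, 6), Mul(308, -3, 6)))) = Add(-4664, Mul(Rational(1, 7), -3, Add(-8, 42, -5544))) = Add(-4664, Mul(Rational(1, 7), -3, -5510)) = Add(-4664, Rational(16530, 7)) = Rational(-16118, 7)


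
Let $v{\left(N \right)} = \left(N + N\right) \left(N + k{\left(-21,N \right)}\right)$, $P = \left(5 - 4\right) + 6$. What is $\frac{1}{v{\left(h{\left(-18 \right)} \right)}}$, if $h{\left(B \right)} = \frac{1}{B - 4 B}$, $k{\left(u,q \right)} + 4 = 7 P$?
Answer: $\frac{1458}{2431} \approx 0.59975$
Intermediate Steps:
$P = 7$ ($P = 1 + 6 = 7$)
$k{\left(u,q \right)} = 45$ ($k{\left(u,q \right)} = -4 + 7 \cdot 7 = -4 + 49 = 45$)
$h{\left(B \right)} = - \frac{1}{3 B}$ ($h{\left(B \right)} = \frac{1}{\left(-3\right) B} = - \frac{1}{3 B}$)
$v{\left(N \right)} = 2 N \left(45 + N\right)$ ($v{\left(N \right)} = \left(N + N\right) \left(N + 45\right) = 2 N \left(45 + N\right)$)
$\frac{1}{v{\left(h{\left(-18 \right)} \right)}} = \frac{1}{2 \left(- \frac{1}{3 \left(-18\right)}\right) \left(45 - \frac{1}{3 \left(-18\right)}\right)} = \frac{1}{2 \left(\left(- \frac{1}{3}\right) \left(- \frac{1}{18}\right)\right) \left(45 - - \frac{1}{54}\right)} = \frac{1}{2 \cdot \frac{1}{54} \left(45 + \frac{1}{54}\right)} = \frac{1}{2 \cdot \frac{1}{54} \cdot \frac{2431}{54}} = \frac{1}{\frac{2431}{1458}} = \frac{1458}{2431}$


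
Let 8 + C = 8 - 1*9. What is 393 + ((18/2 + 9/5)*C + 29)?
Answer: 1624/5 ≈ 324.80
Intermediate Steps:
C = -9 (C = -8 + (8 - 1*9) = -8 + (8 - 9) = -8 - 1 = -9)
393 + ((18/2 + 9/5)*C + 29) = 393 + ((18/2 + 9/5)*(-9) + 29) = 393 + ((18*(½) + 9*(⅕))*(-9) + 29) = 393 + ((9 + 9/5)*(-9) + 29) = 393 + ((54/5)*(-9) + 29) = 393 + (-486/5 + 29) = 393 - 341/5 = 1624/5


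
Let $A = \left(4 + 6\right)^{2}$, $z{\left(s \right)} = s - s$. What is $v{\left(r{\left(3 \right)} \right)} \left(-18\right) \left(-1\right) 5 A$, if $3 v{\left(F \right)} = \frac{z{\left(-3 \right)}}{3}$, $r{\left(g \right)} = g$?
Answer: $0$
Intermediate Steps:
$z{\left(s \right)} = 0$
$v{\left(F \right)} = 0$ ($v{\left(F \right)} = \frac{0 \cdot \frac{1}{3}}{3} = \frac{1}{3} \cdot 0 = 0$)
$A = 100$ ($A = 10^{2} = 100$)
$v{\left(r{\left(3 \right)} \right)} \left(-18\right) \left(-1\right) 5 A = 0 \left(-18\right) \left(-1\right) 5 \cdot 100 = 0 \left(\left(-5\right) 100\right) = 0 \left(-500\right) = 0$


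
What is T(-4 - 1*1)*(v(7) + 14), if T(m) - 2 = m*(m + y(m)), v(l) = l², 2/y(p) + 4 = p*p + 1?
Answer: 18396/11 ≈ 1672.4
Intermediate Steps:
y(p) = 2/(-3 + p²) (y(p) = 2/(-4 + (p*p + 1)) = 2/(-4 + (p² + 1)) = 2/(-4 + (1 + p²)) = 2/(-3 + p²))
T(m) = 2 + m*(m + 2/(-3 + m²))
T(-4 - 1*1)*(v(7) + 14) = ((-6 + (-4 - 1*1)⁴ - (-4 - 1*1)² + 2*(-4 - 1*1))/(-3 + (-4 - 1*1)²))*(7² + 14) = ((-6 + (-4 - 1)⁴ - (-4 - 1)² + 2*(-4 - 1))/(-3 + (-4 - 1)²))*(49 + 14) = ((-6 + (-5)⁴ - 1*(-5)² + 2*(-5))/(-3 + (-5)²))*63 = ((-6 + 625 - 1*25 - 10)/(-3 + 25))*63 = ((-6 + 625 - 25 - 10)/22)*63 = ((1/22)*584)*63 = (292/11)*63 = 18396/11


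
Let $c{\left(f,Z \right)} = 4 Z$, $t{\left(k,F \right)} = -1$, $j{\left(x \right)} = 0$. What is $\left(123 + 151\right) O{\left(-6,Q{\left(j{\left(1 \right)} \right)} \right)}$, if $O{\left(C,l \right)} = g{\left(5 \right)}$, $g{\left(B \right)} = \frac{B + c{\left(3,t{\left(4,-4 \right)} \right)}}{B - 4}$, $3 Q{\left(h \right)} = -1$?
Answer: $274$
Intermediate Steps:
$Q{\left(h \right)} = - \frac{1}{3}$ ($Q{\left(h \right)} = \frac{1}{3} \left(-1\right) = - \frac{1}{3}$)
$g{\left(B \right)} = 1$ ($g{\left(B \right)} = \frac{B + 4 \left(-1\right)}{B - 4} = \frac{B - 4}{-4 + B} = \frac{-4 + B}{-4 + B} = 1$)
$O{\left(C,l \right)} = 1$
$\left(123 + 151\right) O{\left(-6,Q{\left(j{\left(1 \right)} \right)} \right)} = \left(123 + 151\right) 1 = 274 \cdot 1 = 274$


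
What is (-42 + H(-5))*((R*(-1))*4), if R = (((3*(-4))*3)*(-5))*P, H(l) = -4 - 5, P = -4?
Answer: -146880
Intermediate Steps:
H(l) = -9
R = -720 (R = (((3*(-4))*3)*(-5))*(-4) = (-12*3*(-5))*(-4) = -36*(-5)*(-4) = 180*(-4) = -720)
(-42 + H(-5))*((R*(-1))*4) = (-42 - 9)*(-720*(-1)*4) = -36720*4 = -51*2880 = -146880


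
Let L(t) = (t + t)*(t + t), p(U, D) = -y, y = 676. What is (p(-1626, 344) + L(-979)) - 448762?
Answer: 3384326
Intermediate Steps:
p(U, D) = -676 (p(U, D) = -1*676 = -676)
L(t) = 4*t**2 (L(t) = (2*t)*(2*t) = 4*t**2)
(p(-1626, 344) + L(-979)) - 448762 = (-676 + 4*(-979)**2) - 448762 = (-676 + 4*958441) - 448762 = (-676 + 3833764) - 448762 = 3833088 - 448762 = 3384326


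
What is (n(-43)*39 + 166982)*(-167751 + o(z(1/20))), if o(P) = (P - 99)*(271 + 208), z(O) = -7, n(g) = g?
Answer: -36123275125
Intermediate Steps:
o(P) = -47421 + 479*P (o(P) = (-99 + P)*479 = -47421 + 479*P)
(n(-43)*39 + 166982)*(-167751 + o(z(1/20))) = (-43*39 + 166982)*(-167751 + (-47421 + 479*(-7))) = (-1677 + 166982)*(-167751 + (-47421 - 3353)) = 165305*(-167751 - 50774) = 165305*(-218525) = -36123275125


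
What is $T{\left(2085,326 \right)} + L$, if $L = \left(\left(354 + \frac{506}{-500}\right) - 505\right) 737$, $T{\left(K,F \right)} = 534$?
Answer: $- \frac{27874711}{250} \approx -1.115 \cdot 10^{5}$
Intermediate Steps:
$L = - \frac{28008211}{250}$ ($L = \left(\left(354 + 506 \left(- \frac{1}{500}\right)\right) - 505\right) 737 = \left(\left(354 - \frac{253}{250}\right) - 505\right) 737 = \left(\frac{88247}{250} - 505\right) 737 = \left(- \frac{38003}{250}\right) 737 = - \frac{28008211}{250} \approx -1.1203 \cdot 10^{5}$)
$T{\left(2085,326 \right)} + L = 534 - \frac{28008211}{250} = - \frac{27874711}{250}$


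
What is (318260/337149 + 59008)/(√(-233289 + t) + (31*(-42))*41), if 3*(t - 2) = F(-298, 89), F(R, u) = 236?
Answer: -354008186006888/320277067465017 - 99474032260*I*√83955/2882493607185153 ≈ -1.1053 - 0.0099992*I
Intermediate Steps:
t = 242/3 (t = 2 + (⅓)*236 = 2 + 236/3 = 242/3 ≈ 80.667)
(318260/337149 + 59008)/(√(-233289 + t) + (31*(-42))*41) = (318260/337149 + 59008)/(√(-233289 + 242/3) + (31*(-42))*41) = (318260*(1/337149) + 59008)/(√(-699625/3) - 1302*41) = (318260/337149 + 59008)/(5*I*√83955/3 - 53382) = 19894806452/(337149*(-53382 + 5*I*√83955/3))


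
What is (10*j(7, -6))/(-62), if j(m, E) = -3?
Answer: 15/31 ≈ 0.48387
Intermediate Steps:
(10*j(7, -6))/(-62) = (10*(-3))/(-62) = -30*(-1/62) = 15/31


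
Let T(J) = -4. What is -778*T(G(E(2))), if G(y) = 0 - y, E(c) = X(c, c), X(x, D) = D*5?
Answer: 3112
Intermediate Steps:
X(x, D) = 5*D
E(c) = 5*c
G(y) = -y
-778*T(G(E(2))) = -778*(-4) = 3112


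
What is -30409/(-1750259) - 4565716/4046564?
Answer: -1967033388942/1770633765019 ≈ -1.1109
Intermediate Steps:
-30409/(-1750259) - 4565716/4046564 = -30409*(-1/1750259) - 4565716*1/4046564 = 30409/1750259 - 1141429/1011641 = -1967033388942/1770633765019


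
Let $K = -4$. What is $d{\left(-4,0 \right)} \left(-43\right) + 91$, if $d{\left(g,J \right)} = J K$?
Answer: $91$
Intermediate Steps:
$d{\left(g,J \right)} = - 4 J$ ($d{\left(g,J \right)} = J \left(-4\right) = - 4 J$)
$d{\left(-4,0 \right)} \left(-43\right) + 91 = \left(-4\right) 0 \left(-43\right) + 91 = 0 \left(-43\right) + 91 = 0 + 91 = 91$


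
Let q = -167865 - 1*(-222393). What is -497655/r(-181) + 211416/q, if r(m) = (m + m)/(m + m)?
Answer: -1130663351/2272 ≈ -4.9765e+5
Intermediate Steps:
q = 54528 (q = -167865 + 222393 = 54528)
r(m) = 1 (r(m) = (2*m)/((2*m)) = (2*m)*(1/(2*m)) = 1)
-497655/r(-181) + 211416/q = -497655/1 + 211416/54528 = -497655*1 + 211416*(1/54528) = -497655 + 8809/2272 = -1130663351/2272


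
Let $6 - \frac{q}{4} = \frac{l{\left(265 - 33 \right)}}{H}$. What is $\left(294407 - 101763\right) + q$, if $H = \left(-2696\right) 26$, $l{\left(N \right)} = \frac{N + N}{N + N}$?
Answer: $\frac{3376314033}{17524} \approx 1.9267 \cdot 10^{5}$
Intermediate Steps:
$l{\left(N \right)} = 1$ ($l{\left(N \right)} = \frac{2 N}{2 N} = 2 N \frac{1}{2 N} = 1$)
$H = -70096$
$q = \frac{420577}{17524}$ ($q = 24 - 4 \cdot 1 \frac{1}{-70096} = 24 - 4 \cdot 1 \left(- \frac{1}{70096}\right) = 24 - - \frac{1}{17524} = 24 + \frac{1}{17524} = \frac{420577}{17524} \approx 24.0$)
$\left(294407 - 101763\right) + q = \left(294407 - 101763\right) + \frac{420577}{17524} = 192644 + \frac{420577}{17524} = \frac{3376314033}{17524}$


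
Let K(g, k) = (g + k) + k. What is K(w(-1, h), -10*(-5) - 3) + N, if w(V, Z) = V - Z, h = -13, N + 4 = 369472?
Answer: 369574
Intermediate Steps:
N = 369468 (N = -4 + 369472 = 369468)
K(g, k) = g + 2*k
K(w(-1, h), -10*(-5) - 3) + N = ((-1 - 1*(-13)) + 2*(-10*(-5) - 3)) + 369468 = ((-1 + 13) + 2*(50 - 3)) + 369468 = (12 + 2*47) + 369468 = (12 + 94) + 369468 = 106 + 369468 = 369574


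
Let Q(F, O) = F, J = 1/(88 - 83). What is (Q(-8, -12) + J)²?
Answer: 1521/25 ≈ 60.840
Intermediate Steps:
J = ⅕ (J = 1/5 = ⅕ ≈ 0.20000)
(Q(-8, -12) + J)² = (-8 + ⅕)² = (-39/5)² = 1521/25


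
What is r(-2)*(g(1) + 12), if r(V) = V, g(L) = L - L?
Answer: -24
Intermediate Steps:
g(L) = 0
r(-2)*(g(1) + 12) = -2*(0 + 12) = -2*12 = -24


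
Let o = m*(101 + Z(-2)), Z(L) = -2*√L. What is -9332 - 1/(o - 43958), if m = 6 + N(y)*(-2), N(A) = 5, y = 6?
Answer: -9182628122371/983993586 + 2*I*√2/491996793 ≈ -9332.0 + 5.7489e-9*I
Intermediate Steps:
m = -4 (m = 6 + 5*(-2) = 6 - 10 = -4)
o = -404 + 8*I*√2 (o = -4*(101 - 2*I*√2) = -404 + 8*I*√2 ≈ -404.0 + 11.314*I)
-9332 - 1/(o - 43958) = -9332 - 1/((-404 + 8*I*√2) - 43958) = -9332 - 1/(-44362 + 8*I*√2)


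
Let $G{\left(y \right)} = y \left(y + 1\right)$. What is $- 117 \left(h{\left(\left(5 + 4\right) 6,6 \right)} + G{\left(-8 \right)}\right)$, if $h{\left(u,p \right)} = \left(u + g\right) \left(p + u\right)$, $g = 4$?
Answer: $-413712$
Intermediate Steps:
$G{\left(y \right)} = y \left(1 + y\right)$
$h{\left(u,p \right)} = \left(4 + u\right) \left(p + u\right)$ ($h{\left(u,p \right)} = \left(u + 4\right) \left(p + u\right) = \left(4 + u\right) \left(p + u\right)$)
$- 117 \left(h{\left(\left(5 + 4\right) 6,6 \right)} + G{\left(-8 \right)}\right) = - 117 \left(\left(\left(\left(5 + 4\right) 6\right)^{2} + 4 \cdot 6 + 4 \left(5 + 4\right) 6 + 6 \left(5 + 4\right) 6\right) - 8 \left(1 - 8\right)\right) = - 117 \left(\left(\left(9 \cdot 6\right)^{2} + 24 + 4 \cdot 9 \cdot 6 + 6 \cdot 9 \cdot 6\right) - -56\right) = - 117 \left(\left(54^{2} + 24 + 4 \cdot 54 + 6 \cdot 54\right) + 56\right) = - 117 \left(\left(2916 + 24 + 216 + 324\right) + 56\right) = - 117 \left(3480 + 56\right) = \left(-117\right) 3536 = -413712$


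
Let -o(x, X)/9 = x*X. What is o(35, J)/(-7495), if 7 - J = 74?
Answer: -4221/1499 ≈ -2.8159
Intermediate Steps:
J = -67 (J = 7 - 1*74 = 7 - 74 = -67)
o(x, X) = -9*X*x (o(x, X) = -9*x*X = -9*X*x)
o(35, J)/(-7495) = -9*(-67)*35/(-7495) = 21105*(-1/7495) = -4221/1499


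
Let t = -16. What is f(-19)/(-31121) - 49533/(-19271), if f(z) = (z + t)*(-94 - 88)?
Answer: 1418760223/599732791 ≈ 2.3657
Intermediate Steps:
f(z) = 2912 - 182*z (f(z) = (z - 16)*(-94 - 88) = (-16 + z)*(-182) = 2912 - 182*z)
f(-19)/(-31121) - 49533/(-19271) = (2912 - 182*(-19))/(-31121) - 49533/(-19271) = (2912 + 3458)*(-1/31121) - 49533*(-1/19271) = 6370*(-1/31121) + 49533/19271 = -6370/31121 + 49533/19271 = 1418760223/599732791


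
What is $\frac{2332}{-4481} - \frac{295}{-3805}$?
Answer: $- \frac{1510273}{3410041} \approx -0.44289$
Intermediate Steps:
$\frac{2332}{-4481} - \frac{295}{-3805} = 2332 \left(- \frac{1}{4481}\right) - - \frac{59}{761} = - \frac{2332}{4481} + \frac{59}{761} = - \frac{1510273}{3410041}$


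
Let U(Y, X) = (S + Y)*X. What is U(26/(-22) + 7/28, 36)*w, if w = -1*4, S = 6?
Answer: -8028/11 ≈ -729.82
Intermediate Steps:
U(Y, X) = X*(6 + Y) (U(Y, X) = (6 + Y)*X = X*(6 + Y))
w = -4
U(26/(-22) + 7/28, 36)*w = (36*(6 + (26/(-22) + 7/28)))*(-4) = (36*(6 + (26*(-1/22) + 7*(1/28))))*(-4) = (36*(6 + (-13/11 + ¼)))*(-4) = (36*(6 - 41/44))*(-4) = (36*(223/44))*(-4) = (2007/11)*(-4) = -8028/11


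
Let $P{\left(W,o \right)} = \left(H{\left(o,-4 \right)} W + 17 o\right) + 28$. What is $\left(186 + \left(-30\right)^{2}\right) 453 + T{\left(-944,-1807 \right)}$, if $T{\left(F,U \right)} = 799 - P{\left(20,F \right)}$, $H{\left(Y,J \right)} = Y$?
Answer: $527657$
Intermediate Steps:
$P{\left(W,o \right)} = 28 + 17 o + W o$ ($P{\left(W,o \right)} = \left(o W + 17 o\right) + 28 = \left(W o + 17 o\right) + 28 = \left(17 o + W o\right) + 28 = 28 + 17 o + W o$)
$T{\left(F,U \right)} = 771 - 37 F$ ($T{\left(F,U \right)} = 799 - \left(28 + 17 F + 20 F\right) = 799 - \left(28 + 37 F\right) = 771 - 37 F$)
$\left(186 + \left(-30\right)^{2}\right) 453 + T{\left(-944,-1807 \right)} = \left(186 + \left(-30\right)^{2}\right) 453 + \left(771 - -34928\right) = \left(186 + 900\right) 453 + \left(771 + 34928\right) = 1086 \cdot 453 + 35699 = 491958 + 35699 = 527657$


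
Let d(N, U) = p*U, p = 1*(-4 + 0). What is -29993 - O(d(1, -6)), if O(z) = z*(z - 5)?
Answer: -30449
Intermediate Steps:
p = -4 (p = 1*(-4) = -4)
d(N, U) = -4*U
O(z) = z*(-5 + z)
-29993 - O(d(1, -6)) = -29993 - (-4*(-6))*(-5 - 4*(-6)) = -29993 - 24*(-5 + 24) = -29993 - 24*19 = -29993 - 1*456 = -29993 - 456 = -30449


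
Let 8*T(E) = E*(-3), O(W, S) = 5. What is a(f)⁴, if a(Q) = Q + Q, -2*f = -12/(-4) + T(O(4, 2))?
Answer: 6561/4096 ≈ 1.6018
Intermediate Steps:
T(E) = -3*E/8 (T(E) = (E*(-3))/8 = (-3*E)/8 = -3*E/8)
f = -9/16 (f = -(-12/(-4) - 3/8*5)/2 = -(-12*(-1)/4 - 15/8)/2 = -(-4*(-¾) - 15/8)/2 = -(3 - 15/8)/2 = -½*9/8 = -9/16 ≈ -0.56250)
a(Q) = 2*Q
a(f)⁴ = (2*(-9/16))⁴ = (-9/8)⁴ = 6561/4096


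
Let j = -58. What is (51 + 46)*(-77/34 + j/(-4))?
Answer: 20176/17 ≈ 1186.8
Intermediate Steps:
(51 + 46)*(-77/34 + j/(-4)) = (51 + 46)*(-77/34 - 58/(-4)) = 97*(-77*1/34 - 58*(-1/4)) = 97*(-77/34 + 29/2) = 97*(208/17) = 20176/17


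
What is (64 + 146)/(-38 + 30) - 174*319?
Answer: -222129/4 ≈ -55532.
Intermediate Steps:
(64 + 146)/(-38 + 30) - 174*319 = 210/(-8) - 55506 = 210*(-⅛) - 55506 = -105/4 - 55506 = -222129/4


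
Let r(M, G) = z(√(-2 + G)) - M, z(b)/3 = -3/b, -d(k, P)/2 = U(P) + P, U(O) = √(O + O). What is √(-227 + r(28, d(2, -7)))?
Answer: 2^(¾)*√(-255*√2 - 9/√(6 - I*√14))/2 ≈ 0.02053 - 16.041*I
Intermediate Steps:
U(O) = √2*√O (U(O) = √(2*O) = √2*√O)
d(k, P) = -2*P - 2*√2*√P (d(k, P) = -2*(√2*√P + P) = -2*(P + √2*√P) = -2*P - 2*√2*√P)
z(b) = -9/b (z(b) = 3*(-3/b) = -9/b)
r(M, G) = -M - 9/√(-2 + G) (r(M, G) = -9/√(-2 + G) - M = -M - 9/√(-2 + G))
√(-227 + r(28, d(2, -7))) = √(-227 + (-1*28 - 9/√(-2 + (-2*(-7) - 2*√2*√(-7))))) = √(-227 + (-28 - 9/√(-2 + (14 - 2*√2*I*√7)))) = √(-227 + (-28 - 9/√(-2 + (14 - 2*I*√14)))) = √(-227 + (-28 - 9/√(12 - 2*I*√14))) = √(-255 - 9/√(12 - 2*I*√14))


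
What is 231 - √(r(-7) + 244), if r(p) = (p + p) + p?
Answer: 231 - √223 ≈ 216.07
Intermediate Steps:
r(p) = 3*p (r(p) = 2*p + p = 3*p)
231 - √(r(-7) + 244) = 231 - √(3*(-7) + 244) = 231 - √(-21 + 244) = 231 - √223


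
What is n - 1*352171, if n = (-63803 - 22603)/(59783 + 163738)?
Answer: -26239233499/74507 ≈ -3.5217e+5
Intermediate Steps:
n = -28802/74507 (n = -86406/223521 = -86406*1/223521 = -28802/74507 ≈ -0.38657)
n - 1*352171 = -28802/74507 - 1*352171 = -28802/74507 - 352171 = -26239233499/74507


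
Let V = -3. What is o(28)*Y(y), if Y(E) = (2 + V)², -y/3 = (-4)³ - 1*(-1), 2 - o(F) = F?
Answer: -26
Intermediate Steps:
o(F) = 2 - F
y = 189 (y = -3*((-4)³ - 1*(-1)) = -3*(-64 + 1) = -3*(-63) = 189)
Y(E) = 1 (Y(E) = (2 - 3)² = (-1)² = 1)
o(28)*Y(y) = (2 - 1*28)*1 = (2 - 28)*1 = -26*1 = -26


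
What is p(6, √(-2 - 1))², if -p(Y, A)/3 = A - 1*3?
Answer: 54 - 54*I*√3 ≈ 54.0 - 93.531*I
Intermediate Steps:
p(Y, A) = 9 - 3*A (p(Y, A) = -3*(A - 1*3) = -3*(A - 3) = -3*(-3 + A) = 9 - 3*A)
p(6, √(-2 - 1))² = (9 - 3*√(-2 - 1))² = (9 - 3*I*√3)²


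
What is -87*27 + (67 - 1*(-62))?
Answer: -2220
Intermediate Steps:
-87*27 + (67 - 1*(-62)) = -2349 + (67 + 62) = -2349 + 129 = -2220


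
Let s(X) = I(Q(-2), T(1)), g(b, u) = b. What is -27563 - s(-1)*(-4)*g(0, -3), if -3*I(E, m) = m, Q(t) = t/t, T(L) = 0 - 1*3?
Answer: -27563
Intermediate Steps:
T(L) = -3 (T(L) = 0 - 3 = -3)
Q(t) = 1
I(E, m) = -m/3
s(X) = 1 (s(X) = -⅓*(-3) = 1)
-27563 - s(-1)*(-4)*g(0, -3) = -27563 - 1*(-4)*0 = -27563 - (-4)*0 = -27563 - 1*0 = -27563 + 0 = -27563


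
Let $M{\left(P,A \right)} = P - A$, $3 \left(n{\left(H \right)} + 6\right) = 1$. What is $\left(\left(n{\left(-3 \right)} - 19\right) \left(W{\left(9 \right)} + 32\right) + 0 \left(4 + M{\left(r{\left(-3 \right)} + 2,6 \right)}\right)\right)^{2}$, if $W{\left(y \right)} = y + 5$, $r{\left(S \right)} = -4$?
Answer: $\frac{11587216}{9} \approx 1.2875 \cdot 10^{6}$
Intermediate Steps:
$W{\left(y \right)} = 5 + y$
$n{\left(H \right)} = - \frac{17}{3}$ ($n{\left(H \right)} = -6 + \frac{1}{3} \cdot 1 = -6 + \frac{1}{3} = - \frac{17}{3}$)
$\left(\left(n{\left(-3 \right)} - 19\right) \left(W{\left(9 \right)} + 32\right) + 0 \left(4 + M{\left(r{\left(-3 \right)} + 2,6 \right)}\right)\right)^{2} = \left(\left(- \frac{17}{3} - 19\right) \left(\left(5 + 9\right) + 32\right) + 0 \left(4 + \left(\left(-4 + 2\right) - 6\right)\right)\right)^{2} = \left(- \frac{74 \left(14 + 32\right)}{3} + 0 \left(4 - 8\right)\right)^{2} = \left(\left(- \frac{74}{3}\right) 46 + 0 \left(4 - 8\right)\right)^{2} = \left(- \frac{3404}{3} + 0 \left(-4\right)\right)^{2} = \left(- \frac{3404}{3} + 0\right)^{2} = \left(- \frac{3404}{3}\right)^{2} = \frac{11587216}{9}$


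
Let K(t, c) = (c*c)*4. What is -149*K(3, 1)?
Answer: -596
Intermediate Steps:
K(t, c) = 4*c² (K(t, c) = c²*4 = 4*c²)
-149*K(3, 1) = -596*1² = -596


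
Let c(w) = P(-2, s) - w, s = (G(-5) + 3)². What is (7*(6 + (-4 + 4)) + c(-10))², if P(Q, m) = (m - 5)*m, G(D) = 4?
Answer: 4875264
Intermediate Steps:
s = 49 (s = (4 + 3)² = 7² = 49)
P(Q, m) = m*(-5 + m) (P(Q, m) = (-5 + m)*m = m*(-5 + m))
c(w) = 2156 - w (c(w) = 49*(-5 + 49) - w = 49*44 - w = 2156 - w)
(7*(6 + (-4 + 4)) + c(-10))² = (7*(6 + (-4 + 4)) + (2156 - 1*(-10)))² = (7*(6 + 0) + (2156 + 10))² = (7*6 + 2166)² = (42 + 2166)² = 2208² = 4875264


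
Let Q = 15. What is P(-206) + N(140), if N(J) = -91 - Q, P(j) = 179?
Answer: 73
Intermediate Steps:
N(J) = -106 (N(J) = -91 - 1*15 = -91 - 15 = -106)
P(-206) + N(140) = 179 - 106 = 73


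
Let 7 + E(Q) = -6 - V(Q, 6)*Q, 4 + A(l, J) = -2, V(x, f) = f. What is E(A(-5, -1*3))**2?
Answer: 529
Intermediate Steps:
A(l, J) = -6 (A(l, J) = -4 - 2 = -6)
E(Q) = -13 - 6*Q (E(Q) = -7 + (-6 - 6*Q) = -13 - 6*Q)
E(A(-5, -1*3))**2 = (-13 - 6*(-6))**2 = (-13 + 36)**2 = 23**2 = 529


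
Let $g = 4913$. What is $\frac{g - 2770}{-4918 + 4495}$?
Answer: $- \frac{2143}{423} \approx -5.0662$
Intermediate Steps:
$\frac{g - 2770}{-4918 + 4495} = \frac{4913 - 2770}{-4918 + 4495} = \frac{2143}{-423} = 2143 \left(- \frac{1}{423}\right) = - \frac{2143}{423}$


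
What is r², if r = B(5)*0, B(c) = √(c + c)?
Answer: 0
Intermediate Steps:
B(c) = √2*√c (B(c) = √(2*c) = √2*√c)
r = 0 (r = (√2*√5)*0 = √10*0 = 0)
r² = 0² = 0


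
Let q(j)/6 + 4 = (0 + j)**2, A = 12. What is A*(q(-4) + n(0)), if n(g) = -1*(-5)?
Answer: 924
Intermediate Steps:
n(g) = 5
q(j) = -24 + 6*j**2 (q(j) = -24 + 6*(0 + j)**2 = -24 + 6*j**2)
A*(q(-4) + n(0)) = 12*((-24 + 6*(-4)**2) + 5) = 12*((-24 + 6*16) + 5) = 12*((-24 + 96) + 5) = 12*(72 + 5) = 12*77 = 924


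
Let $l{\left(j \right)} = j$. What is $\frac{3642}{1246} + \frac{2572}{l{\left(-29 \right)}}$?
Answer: $- \frac{1549547}{18067} \approx -85.767$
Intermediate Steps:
$\frac{3642}{1246} + \frac{2572}{l{\left(-29 \right)}} = \frac{3642}{1246} + \frac{2572}{-29} = 3642 \cdot \frac{1}{1246} + 2572 \left(- \frac{1}{29}\right) = \frac{1821}{623} - \frac{2572}{29} = - \frac{1549547}{18067}$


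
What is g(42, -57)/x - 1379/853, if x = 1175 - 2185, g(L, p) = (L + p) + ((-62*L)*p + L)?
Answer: -25604981/172306 ≈ -148.60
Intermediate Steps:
g(L, p) = p + 2*L - 62*L*p (g(L, p) = (L + p) + (-62*L*p + L) = (L + p) + (L - 62*L*p) = p + 2*L - 62*L*p)
x = -1010
g(42, -57)/x - 1379/853 = (-57 + 2*42 - 62*42*(-57))/(-1010) - 1379/853 = (-57 + 84 + 148428)*(-1/1010) - 1379*1/853 = 148455*(-1/1010) - 1379/853 = -29691/202 - 1379/853 = -25604981/172306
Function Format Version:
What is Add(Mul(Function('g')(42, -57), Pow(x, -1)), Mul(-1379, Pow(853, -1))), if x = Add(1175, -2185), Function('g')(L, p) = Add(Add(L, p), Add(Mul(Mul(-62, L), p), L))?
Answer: Rational(-25604981, 172306) ≈ -148.60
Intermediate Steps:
Function('g')(L, p) = Add(p, Mul(2, L), Mul(-62, L, p)) (Function('g')(L, p) = Add(Add(L, p), Add(Mul(-62, L, p), L)) = Add(Add(L, p), Add(L, Mul(-62, L, p))) = Add(p, Mul(2, L), Mul(-62, L, p)))
x = -1010
Add(Mul(Function('g')(42, -57), Pow(x, -1)), Mul(-1379, Pow(853, -1))) = Add(Mul(Add(-57, Mul(2, 42), Mul(-62, 42, -57)), Pow(-1010, -1)), Mul(-1379, Pow(853, -1))) = Add(Mul(Add(-57, 84, 148428), Rational(-1, 1010)), Mul(-1379, Rational(1, 853))) = Add(Mul(148455, Rational(-1, 1010)), Rational(-1379, 853)) = Add(Rational(-29691, 202), Rational(-1379, 853)) = Rational(-25604981, 172306)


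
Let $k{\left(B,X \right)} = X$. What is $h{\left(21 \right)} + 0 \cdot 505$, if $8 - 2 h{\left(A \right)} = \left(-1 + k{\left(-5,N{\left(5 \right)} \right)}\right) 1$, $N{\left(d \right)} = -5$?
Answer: $7$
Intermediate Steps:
$h{\left(A \right)} = 7$ ($h{\left(A \right)} = 4 - \frac{\left(-1 - 5\right) 1}{2} = 4 - \frac{\left(-6\right) 1}{2} = 4 - -3 = 4 + 3 = 7$)
$h{\left(21 \right)} + 0 \cdot 505 = 7 + 0 \cdot 505 = 7 + 0 = 7$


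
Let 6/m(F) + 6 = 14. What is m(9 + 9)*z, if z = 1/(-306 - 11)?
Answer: -3/1268 ≈ -0.0023659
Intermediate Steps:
m(F) = ¾ (m(F) = 6/(-6 + 14) = 6/8 = 6*(⅛) = ¾)
z = -1/317 (z = 1/(-317) = -1/317 ≈ -0.0031546)
m(9 + 9)*z = (¾)*(-1/317) = -3/1268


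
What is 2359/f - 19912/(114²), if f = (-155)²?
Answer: -5891161/4108275 ≈ -1.4340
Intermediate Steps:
f = 24025
2359/f - 19912/(114²) = 2359/24025 - 19912/(114²) = 2359*(1/24025) - 19912/12996 = 2359/24025 - 19912*1/12996 = 2359/24025 - 262/171 = -5891161/4108275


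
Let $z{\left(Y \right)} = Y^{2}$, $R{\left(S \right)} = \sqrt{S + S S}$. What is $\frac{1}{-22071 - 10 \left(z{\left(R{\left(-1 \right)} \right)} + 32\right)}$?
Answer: $- \frac{1}{22391} \approx -4.4661 \cdot 10^{-5}$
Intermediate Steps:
$R{\left(S \right)} = \sqrt{S + S^{2}}$
$\frac{1}{-22071 - 10 \left(z{\left(R{\left(-1 \right)} \right)} + 32\right)} = \frac{1}{-22071 - 10 \left(\left(\sqrt{- (1 - 1)}\right)^{2} + 32\right)} = \frac{1}{-22071 - 10 \left(\left(\sqrt{\left(-1\right) 0}\right)^{2} + 32\right)} = \frac{1}{-22071 - 10 \left(\left(\sqrt{0}\right)^{2} + 32\right)} = \frac{1}{-22071 - 10 \left(0^{2} + 32\right)} = \frac{1}{-22071 - 10 \left(0 + 32\right)} = \frac{1}{-22071 - 320} = \frac{1}{-22391} = - \frac{1}{22391}$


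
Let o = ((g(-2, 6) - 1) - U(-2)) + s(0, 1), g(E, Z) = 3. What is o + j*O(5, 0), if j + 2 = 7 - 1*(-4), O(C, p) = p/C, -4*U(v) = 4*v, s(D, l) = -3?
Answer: -3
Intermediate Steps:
U(v) = -v
j = 9 (j = -2 + (7 - 1*(-4)) = -2 + (7 + 4) = -2 + 11 = 9)
o = -3 (o = ((3 - 1) - (-1)*(-2)) - 3 = (2 - 1*2) - 3 = (2 - 2) - 3 = 0 - 3 = -3)
o + j*O(5, 0) = -3 + 9*(0/5) = -3 + 9*(0*(⅕)) = -3 + 9*0 = -3 + 0 = -3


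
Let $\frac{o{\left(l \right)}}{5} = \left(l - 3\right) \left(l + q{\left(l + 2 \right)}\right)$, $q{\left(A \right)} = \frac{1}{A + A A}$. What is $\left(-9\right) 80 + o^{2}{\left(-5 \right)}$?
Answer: $\frac{329920}{9} \approx 36658.0$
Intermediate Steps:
$q{\left(A \right)} = \frac{1}{A + A^{2}}$
$o{\left(l \right)} = 5 \left(-3 + l\right) \left(l + \frac{1}{\left(2 + l\right) \left(3 + l\right)}\right)$ ($o{\left(l \right)} = 5 \left(l - 3\right) \left(l + \frac{1}{\left(l + 2\right) \left(1 + \left(l + 2\right)\right)}\right) = 5 \left(-3 + l\right) \left(l + \frac{1}{\left(2 + l\right) \left(1 + \left(2 + l\right)\right)}\right) = 5 \left(-3 + l\right) \left(l + \frac{1}{\left(2 + l\right) \left(3 + l\right)}\right)$)
$\left(-9\right) 80 + o^{2}{\left(-5 \right)} = \left(-9\right) 80 + \left(\frac{5 \left(-3 - 5 - 5 \left(-3 - 5\right) \left(2 - 5\right) \left(3 - 5\right)\right)}{\left(2 - 5\right) \left(3 - 5\right)}\right)^{2} = -720 + \left(\frac{5 \left(-3 - 5 - \left(-40\right) \left(-3\right) \left(-2\right)\right)}{\left(-3\right) \left(-2\right)}\right)^{2} = -720 + \left(5 \left(- \frac{1}{3}\right) \left(- \frac{1}{2}\right) \left(-3 - 5 + 240\right)\right)^{2} = -720 + \left(5 \left(- \frac{1}{3}\right) \left(- \frac{1}{2}\right) 232\right)^{2} = -720 + \left(\frac{580}{3}\right)^{2} = -720 + \frac{336400}{9} = \frac{329920}{9}$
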